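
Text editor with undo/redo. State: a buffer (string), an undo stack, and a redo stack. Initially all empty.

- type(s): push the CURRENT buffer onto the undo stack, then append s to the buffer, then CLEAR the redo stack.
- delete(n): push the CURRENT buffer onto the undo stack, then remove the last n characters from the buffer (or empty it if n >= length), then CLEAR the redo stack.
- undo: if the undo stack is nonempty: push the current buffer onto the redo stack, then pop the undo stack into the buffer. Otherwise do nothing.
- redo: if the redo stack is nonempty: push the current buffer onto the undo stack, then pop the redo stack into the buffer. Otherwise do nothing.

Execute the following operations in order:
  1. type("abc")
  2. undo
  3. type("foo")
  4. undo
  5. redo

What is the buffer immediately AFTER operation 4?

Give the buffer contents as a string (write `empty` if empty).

After op 1 (type): buf='abc' undo_depth=1 redo_depth=0
After op 2 (undo): buf='(empty)' undo_depth=0 redo_depth=1
After op 3 (type): buf='foo' undo_depth=1 redo_depth=0
After op 4 (undo): buf='(empty)' undo_depth=0 redo_depth=1

Answer: empty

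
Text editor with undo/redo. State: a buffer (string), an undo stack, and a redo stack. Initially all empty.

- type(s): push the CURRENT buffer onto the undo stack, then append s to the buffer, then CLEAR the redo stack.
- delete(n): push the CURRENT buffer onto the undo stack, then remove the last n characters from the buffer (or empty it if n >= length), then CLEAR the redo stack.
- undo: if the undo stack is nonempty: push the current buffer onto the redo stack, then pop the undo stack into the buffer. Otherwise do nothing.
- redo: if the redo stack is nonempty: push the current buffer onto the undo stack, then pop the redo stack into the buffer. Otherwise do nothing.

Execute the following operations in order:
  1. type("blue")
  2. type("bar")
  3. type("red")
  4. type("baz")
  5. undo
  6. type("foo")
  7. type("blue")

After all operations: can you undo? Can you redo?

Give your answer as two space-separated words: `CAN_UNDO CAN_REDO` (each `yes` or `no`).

After op 1 (type): buf='blue' undo_depth=1 redo_depth=0
After op 2 (type): buf='bluebar' undo_depth=2 redo_depth=0
After op 3 (type): buf='bluebarred' undo_depth=3 redo_depth=0
After op 4 (type): buf='bluebarredbaz' undo_depth=4 redo_depth=0
After op 5 (undo): buf='bluebarred' undo_depth=3 redo_depth=1
After op 6 (type): buf='bluebarredfoo' undo_depth=4 redo_depth=0
After op 7 (type): buf='bluebarredfooblue' undo_depth=5 redo_depth=0

Answer: yes no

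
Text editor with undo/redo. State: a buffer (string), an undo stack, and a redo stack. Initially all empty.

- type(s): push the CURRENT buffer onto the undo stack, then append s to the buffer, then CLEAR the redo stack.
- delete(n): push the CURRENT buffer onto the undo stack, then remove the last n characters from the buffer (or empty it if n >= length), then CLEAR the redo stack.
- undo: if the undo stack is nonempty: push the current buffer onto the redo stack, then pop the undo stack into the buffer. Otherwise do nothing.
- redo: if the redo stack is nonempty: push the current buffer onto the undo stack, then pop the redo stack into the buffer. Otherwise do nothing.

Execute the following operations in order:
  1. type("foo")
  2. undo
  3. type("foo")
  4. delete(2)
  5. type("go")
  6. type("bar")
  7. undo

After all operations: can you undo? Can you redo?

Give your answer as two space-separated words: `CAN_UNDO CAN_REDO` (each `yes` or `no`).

Answer: yes yes

Derivation:
After op 1 (type): buf='foo' undo_depth=1 redo_depth=0
After op 2 (undo): buf='(empty)' undo_depth=0 redo_depth=1
After op 3 (type): buf='foo' undo_depth=1 redo_depth=0
After op 4 (delete): buf='f' undo_depth=2 redo_depth=0
After op 5 (type): buf='fgo' undo_depth=3 redo_depth=0
After op 6 (type): buf='fgobar' undo_depth=4 redo_depth=0
After op 7 (undo): buf='fgo' undo_depth=3 redo_depth=1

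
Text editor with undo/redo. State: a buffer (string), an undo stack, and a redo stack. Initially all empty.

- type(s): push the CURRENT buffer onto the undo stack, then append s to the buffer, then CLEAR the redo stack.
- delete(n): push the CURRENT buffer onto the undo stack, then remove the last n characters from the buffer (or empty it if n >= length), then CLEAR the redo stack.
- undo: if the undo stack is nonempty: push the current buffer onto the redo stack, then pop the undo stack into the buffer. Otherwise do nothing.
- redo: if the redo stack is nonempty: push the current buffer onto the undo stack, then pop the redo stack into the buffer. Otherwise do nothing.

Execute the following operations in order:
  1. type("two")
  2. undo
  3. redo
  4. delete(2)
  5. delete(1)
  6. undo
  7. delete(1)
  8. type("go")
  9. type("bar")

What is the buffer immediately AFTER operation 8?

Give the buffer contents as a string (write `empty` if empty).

After op 1 (type): buf='two' undo_depth=1 redo_depth=0
After op 2 (undo): buf='(empty)' undo_depth=0 redo_depth=1
After op 3 (redo): buf='two' undo_depth=1 redo_depth=0
After op 4 (delete): buf='t' undo_depth=2 redo_depth=0
After op 5 (delete): buf='(empty)' undo_depth=3 redo_depth=0
After op 6 (undo): buf='t' undo_depth=2 redo_depth=1
After op 7 (delete): buf='(empty)' undo_depth=3 redo_depth=0
After op 8 (type): buf='go' undo_depth=4 redo_depth=0

Answer: go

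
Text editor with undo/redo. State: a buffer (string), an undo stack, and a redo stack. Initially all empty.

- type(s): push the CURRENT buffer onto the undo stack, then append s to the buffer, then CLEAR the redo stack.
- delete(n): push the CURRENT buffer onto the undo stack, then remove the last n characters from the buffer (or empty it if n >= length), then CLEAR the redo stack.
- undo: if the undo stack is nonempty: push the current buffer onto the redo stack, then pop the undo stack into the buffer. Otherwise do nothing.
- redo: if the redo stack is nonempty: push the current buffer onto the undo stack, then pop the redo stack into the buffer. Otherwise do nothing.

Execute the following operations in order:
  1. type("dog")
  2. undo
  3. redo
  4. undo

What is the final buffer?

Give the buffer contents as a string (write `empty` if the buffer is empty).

After op 1 (type): buf='dog' undo_depth=1 redo_depth=0
After op 2 (undo): buf='(empty)' undo_depth=0 redo_depth=1
After op 3 (redo): buf='dog' undo_depth=1 redo_depth=0
After op 4 (undo): buf='(empty)' undo_depth=0 redo_depth=1

Answer: empty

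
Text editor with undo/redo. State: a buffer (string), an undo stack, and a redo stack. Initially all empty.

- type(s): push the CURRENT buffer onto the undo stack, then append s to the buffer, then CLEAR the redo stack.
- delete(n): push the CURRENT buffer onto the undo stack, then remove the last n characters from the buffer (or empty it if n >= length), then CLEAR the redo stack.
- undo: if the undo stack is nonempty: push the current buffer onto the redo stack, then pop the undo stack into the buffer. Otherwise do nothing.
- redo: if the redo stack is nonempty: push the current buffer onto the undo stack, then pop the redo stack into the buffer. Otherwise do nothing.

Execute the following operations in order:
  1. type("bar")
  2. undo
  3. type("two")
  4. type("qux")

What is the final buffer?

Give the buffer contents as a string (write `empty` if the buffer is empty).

After op 1 (type): buf='bar' undo_depth=1 redo_depth=0
After op 2 (undo): buf='(empty)' undo_depth=0 redo_depth=1
After op 3 (type): buf='two' undo_depth=1 redo_depth=0
After op 4 (type): buf='twoqux' undo_depth=2 redo_depth=0

Answer: twoqux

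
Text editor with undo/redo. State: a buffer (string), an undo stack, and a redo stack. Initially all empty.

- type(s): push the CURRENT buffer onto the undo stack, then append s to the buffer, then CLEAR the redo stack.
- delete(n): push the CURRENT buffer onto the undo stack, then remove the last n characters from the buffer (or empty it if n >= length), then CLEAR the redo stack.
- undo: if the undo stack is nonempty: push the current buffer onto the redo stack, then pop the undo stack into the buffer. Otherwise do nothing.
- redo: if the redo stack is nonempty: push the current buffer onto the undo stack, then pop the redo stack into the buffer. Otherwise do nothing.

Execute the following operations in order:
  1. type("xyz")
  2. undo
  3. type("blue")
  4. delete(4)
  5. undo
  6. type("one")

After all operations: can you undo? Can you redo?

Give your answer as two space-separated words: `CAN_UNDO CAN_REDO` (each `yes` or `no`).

After op 1 (type): buf='xyz' undo_depth=1 redo_depth=0
After op 2 (undo): buf='(empty)' undo_depth=0 redo_depth=1
After op 3 (type): buf='blue' undo_depth=1 redo_depth=0
After op 4 (delete): buf='(empty)' undo_depth=2 redo_depth=0
After op 5 (undo): buf='blue' undo_depth=1 redo_depth=1
After op 6 (type): buf='blueone' undo_depth=2 redo_depth=0

Answer: yes no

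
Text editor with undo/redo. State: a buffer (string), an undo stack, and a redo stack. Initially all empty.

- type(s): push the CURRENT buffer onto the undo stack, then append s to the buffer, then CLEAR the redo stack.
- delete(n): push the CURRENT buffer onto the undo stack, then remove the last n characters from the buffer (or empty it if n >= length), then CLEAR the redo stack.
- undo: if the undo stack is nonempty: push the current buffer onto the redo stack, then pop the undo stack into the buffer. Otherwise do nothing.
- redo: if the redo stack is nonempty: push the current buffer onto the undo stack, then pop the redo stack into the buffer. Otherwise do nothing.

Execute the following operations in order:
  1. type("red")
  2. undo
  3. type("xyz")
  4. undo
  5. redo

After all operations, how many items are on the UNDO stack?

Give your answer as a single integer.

Answer: 1

Derivation:
After op 1 (type): buf='red' undo_depth=1 redo_depth=0
After op 2 (undo): buf='(empty)' undo_depth=0 redo_depth=1
After op 3 (type): buf='xyz' undo_depth=1 redo_depth=0
After op 4 (undo): buf='(empty)' undo_depth=0 redo_depth=1
After op 5 (redo): buf='xyz' undo_depth=1 redo_depth=0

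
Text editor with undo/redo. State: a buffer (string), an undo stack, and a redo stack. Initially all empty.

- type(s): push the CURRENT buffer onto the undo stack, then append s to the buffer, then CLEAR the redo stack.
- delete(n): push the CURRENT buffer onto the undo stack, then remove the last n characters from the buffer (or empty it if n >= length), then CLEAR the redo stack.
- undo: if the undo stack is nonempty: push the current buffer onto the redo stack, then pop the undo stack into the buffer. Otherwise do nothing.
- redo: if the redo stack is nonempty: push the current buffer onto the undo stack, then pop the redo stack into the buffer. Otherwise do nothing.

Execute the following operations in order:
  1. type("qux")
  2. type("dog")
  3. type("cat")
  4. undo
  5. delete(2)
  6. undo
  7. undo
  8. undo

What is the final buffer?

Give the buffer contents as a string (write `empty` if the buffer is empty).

Answer: empty

Derivation:
After op 1 (type): buf='qux' undo_depth=1 redo_depth=0
After op 2 (type): buf='quxdog' undo_depth=2 redo_depth=0
After op 3 (type): buf='quxdogcat' undo_depth=3 redo_depth=0
After op 4 (undo): buf='quxdog' undo_depth=2 redo_depth=1
After op 5 (delete): buf='quxd' undo_depth=3 redo_depth=0
After op 6 (undo): buf='quxdog' undo_depth=2 redo_depth=1
After op 7 (undo): buf='qux' undo_depth=1 redo_depth=2
After op 8 (undo): buf='(empty)' undo_depth=0 redo_depth=3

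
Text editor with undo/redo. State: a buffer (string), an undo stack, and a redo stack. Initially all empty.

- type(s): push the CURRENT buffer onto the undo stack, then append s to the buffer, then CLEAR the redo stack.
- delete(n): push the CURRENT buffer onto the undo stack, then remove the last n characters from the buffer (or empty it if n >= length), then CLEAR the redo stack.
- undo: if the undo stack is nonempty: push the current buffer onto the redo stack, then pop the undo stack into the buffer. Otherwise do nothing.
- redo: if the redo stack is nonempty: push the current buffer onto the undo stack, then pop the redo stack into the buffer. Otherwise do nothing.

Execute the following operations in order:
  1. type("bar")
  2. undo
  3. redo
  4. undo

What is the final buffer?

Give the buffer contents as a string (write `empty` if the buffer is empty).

Answer: empty

Derivation:
After op 1 (type): buf='bar' undo_depth=1 redo_depth=0
After op 2 (undo): buf='(empty)' undo_depth=0 redo_depth=1
After op 3 (redo): buf='bar' undo_depth=1 redo_depth=0
After op 4 (undo): buf='(empty)' undo_depth=0 redo_depth=1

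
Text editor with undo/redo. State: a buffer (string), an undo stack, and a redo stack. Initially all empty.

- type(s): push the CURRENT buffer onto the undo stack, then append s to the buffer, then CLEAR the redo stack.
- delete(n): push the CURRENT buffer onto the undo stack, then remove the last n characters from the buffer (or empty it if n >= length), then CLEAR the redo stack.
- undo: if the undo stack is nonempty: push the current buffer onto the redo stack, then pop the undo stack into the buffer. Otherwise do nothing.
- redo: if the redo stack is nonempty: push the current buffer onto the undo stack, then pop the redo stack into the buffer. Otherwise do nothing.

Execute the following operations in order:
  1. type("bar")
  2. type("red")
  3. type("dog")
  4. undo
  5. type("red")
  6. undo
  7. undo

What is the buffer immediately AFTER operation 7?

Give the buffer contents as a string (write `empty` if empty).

After op 1 (type): buf='bar' undo_depth=1 redo_depth=0
After op 2 (type): buf='barred' undo_depth=2 redo_depth=0
After op 3 (type): buf='barreddog' undo_depth=3 redo_depth=0
After op 4 (undo): buf='barred' undo_depth=2 redo_depth=1
After op 5 (type): buf='barredred' undo_depth=3 redo_depth=0
After op 6 (undo): buf='barred' undo_depth=2 redo_depth=1
After op 7 (undo): buf='bar' undo_depth=1 redo_depth=2

Answer: bar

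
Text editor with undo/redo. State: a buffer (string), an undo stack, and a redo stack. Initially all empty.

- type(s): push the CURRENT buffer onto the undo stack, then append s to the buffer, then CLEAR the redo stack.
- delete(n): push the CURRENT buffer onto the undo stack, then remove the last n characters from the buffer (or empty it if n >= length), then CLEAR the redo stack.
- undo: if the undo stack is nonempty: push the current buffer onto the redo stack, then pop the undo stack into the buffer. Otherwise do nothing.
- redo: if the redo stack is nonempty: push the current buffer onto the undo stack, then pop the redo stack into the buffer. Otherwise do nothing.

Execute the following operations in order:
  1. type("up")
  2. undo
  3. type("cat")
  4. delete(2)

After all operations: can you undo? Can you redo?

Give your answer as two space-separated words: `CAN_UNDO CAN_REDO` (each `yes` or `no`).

After op 1 (type): buf='up' undo_depth=1 redo_depth=0
After op 2 (undo): buf='(empty)' undo_depth=0 redo_depth=1
After op 3 (type): buf='cat' undo_depth=1 redo_depth=0
After op 4 (delete): buf='c' undo_depth=2 redo_depth=0

Answer: yes no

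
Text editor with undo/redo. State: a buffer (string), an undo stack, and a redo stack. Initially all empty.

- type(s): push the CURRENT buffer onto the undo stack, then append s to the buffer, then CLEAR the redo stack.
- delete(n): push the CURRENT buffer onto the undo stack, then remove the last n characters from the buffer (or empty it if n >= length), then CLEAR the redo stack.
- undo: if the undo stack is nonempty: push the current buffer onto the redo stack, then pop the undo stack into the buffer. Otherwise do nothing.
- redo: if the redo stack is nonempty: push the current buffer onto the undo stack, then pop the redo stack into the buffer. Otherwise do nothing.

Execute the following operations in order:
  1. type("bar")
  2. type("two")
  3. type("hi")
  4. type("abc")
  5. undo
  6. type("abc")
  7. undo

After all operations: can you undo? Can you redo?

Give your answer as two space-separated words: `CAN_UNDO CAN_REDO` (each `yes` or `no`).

After op 1 (type): buf='bar' undo_depth=1 redo_depth=0
After op 2 (type): buf='bartwo' undo_depth=2 redo_depth=0
After op 3 (type): buf='bartwohi' undo_depth=3 redo_depth=0
After op 4 (type): buf='bartwohiabc' undo_depth=4 redo_depth=0
After op 5 (undo): buf='bartwohi' undo_depth=3 redo_depth=1
After op 6 (type): buf='bartwohiabc' undo_depth=4 redo_depth=0
After op 7 (undo): buf='bartwohi' undo_depth=3 redo_depth=1

Answer: yes yes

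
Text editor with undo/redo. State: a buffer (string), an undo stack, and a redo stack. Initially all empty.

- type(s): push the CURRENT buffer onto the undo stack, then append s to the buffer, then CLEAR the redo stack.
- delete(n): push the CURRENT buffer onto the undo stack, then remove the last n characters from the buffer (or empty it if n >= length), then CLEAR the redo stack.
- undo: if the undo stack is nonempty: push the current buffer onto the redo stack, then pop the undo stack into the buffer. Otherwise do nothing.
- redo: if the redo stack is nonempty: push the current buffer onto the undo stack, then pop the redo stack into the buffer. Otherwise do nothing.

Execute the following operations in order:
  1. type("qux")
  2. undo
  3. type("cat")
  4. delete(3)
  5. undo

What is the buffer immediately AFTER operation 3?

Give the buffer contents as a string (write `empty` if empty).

After op 1 (type): buf='qux' undo_depth=1 redo_depth=0
After op 2 (undo): buf='(empty)' undo_depth=0 redo_depth=1
After op 3 (type): buf='cat' undo_depth=1 redo_depth=0

Answer: cat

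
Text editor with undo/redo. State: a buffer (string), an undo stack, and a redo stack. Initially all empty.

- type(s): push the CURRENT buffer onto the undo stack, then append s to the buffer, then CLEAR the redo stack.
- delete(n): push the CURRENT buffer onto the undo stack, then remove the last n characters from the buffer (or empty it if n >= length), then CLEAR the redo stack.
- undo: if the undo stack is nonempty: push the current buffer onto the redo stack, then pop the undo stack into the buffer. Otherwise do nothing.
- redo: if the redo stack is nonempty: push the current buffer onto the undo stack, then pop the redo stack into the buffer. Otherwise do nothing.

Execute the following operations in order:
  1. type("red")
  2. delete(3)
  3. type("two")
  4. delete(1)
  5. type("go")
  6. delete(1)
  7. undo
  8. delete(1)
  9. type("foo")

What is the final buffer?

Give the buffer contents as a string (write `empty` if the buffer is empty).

After op 1 (type): buf='red' undo_depth=1 redo_depth=0
After op 2 (delete): buf='(empty)' undo_depth=2 redo_depth=0
After op 3 (type): buf='two' undo_depth=3 redo_depth=0
After op 4 (delete): buf='tw' undo_depth=4 redo_depth=0
After op 5 (type): buf='twgo' undo_depth=5 redo_depth=0
After op 6 (delete): buf='twg' undo_depth=6 redo_depth=0
After op 7 (undo): buf='twgo' undo_depth=5 redo_depth=1
After op 8 (delete): buf='twg' undo_depth=6 redo_depth=0
After op 9 (type): buf='twgfoo' undo_depth=7 redo_depth=0

Answer: twgfoo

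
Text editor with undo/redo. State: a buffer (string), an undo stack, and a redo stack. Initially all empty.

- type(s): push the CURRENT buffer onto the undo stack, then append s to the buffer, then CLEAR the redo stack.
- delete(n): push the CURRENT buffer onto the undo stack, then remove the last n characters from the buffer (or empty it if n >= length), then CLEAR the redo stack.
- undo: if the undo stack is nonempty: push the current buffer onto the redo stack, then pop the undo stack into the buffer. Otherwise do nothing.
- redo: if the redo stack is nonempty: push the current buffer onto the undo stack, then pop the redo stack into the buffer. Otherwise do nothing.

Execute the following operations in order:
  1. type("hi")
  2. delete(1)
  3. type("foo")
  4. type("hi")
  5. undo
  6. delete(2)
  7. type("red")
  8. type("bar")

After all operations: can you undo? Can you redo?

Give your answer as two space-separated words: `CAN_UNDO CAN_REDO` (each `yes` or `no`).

After op 1 (type): buf='hi' undo_depth=1 redo_depth=0
After op 2 (delete): buf='h' undo_depth=2 redo_depth=0
After op 3 (type): buf='hfoo' undo_depth=3 redo_depth=0
After op 4 (type): buf='hfoohi' undo_depth=4 redo_depth=0
After op 5 (undo): buf='hfoo' undo_depth=3 redo_depth=1
After op 6 (delete): buf='hf' undo_depth=4 redo_depth=0
After op 7 (type): buf='hfred' undo_depth=5 redo_depth=0
After op 8 (type): buf='hfredbar' undo_depth=6 redo_depth=0

Answer: yes no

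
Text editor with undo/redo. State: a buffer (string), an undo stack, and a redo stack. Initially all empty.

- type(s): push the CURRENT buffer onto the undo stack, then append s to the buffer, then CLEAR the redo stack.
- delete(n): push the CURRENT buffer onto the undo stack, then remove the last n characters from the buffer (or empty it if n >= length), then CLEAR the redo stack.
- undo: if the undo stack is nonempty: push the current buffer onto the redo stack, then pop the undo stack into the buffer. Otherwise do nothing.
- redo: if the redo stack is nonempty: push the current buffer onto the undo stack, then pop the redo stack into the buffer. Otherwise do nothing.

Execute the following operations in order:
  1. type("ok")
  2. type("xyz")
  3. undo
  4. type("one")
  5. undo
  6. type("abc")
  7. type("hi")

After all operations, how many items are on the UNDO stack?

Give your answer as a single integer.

Answer: 3

Derivation:
After op 1 (type): buf='ok' undo_depth=1 redo_depth=0
After op 2 (type): buf='okxyz' undo_depth=2 redo_depth=0
After op 3 (undo): buf='ok' undo_depth=1 redo_depth=1
After op 4 (type): buf='okone' undo_depth=2 redo_depth=0
After op 5 (undo): buf='ok' undo_depth=1 redo_depth=1
After op 6 (type): buf='okabc' undo_depth=2 redo_depth=0
After op 7 (type): buf='okabchi' undo_depth=3 redo_depth=0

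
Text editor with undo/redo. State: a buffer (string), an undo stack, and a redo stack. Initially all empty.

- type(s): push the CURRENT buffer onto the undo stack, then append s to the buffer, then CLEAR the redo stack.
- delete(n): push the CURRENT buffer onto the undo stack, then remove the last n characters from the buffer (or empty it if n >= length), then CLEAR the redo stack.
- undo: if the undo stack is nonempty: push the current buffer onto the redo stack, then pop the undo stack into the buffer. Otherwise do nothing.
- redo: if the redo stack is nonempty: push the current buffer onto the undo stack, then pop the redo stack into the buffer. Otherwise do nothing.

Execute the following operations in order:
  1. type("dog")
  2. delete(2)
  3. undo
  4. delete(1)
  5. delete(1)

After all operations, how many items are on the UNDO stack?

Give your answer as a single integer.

After op 1 (type): buf='dog' undo_depth=1 redo_depth=0
After op 2 (delete): buf='d' undo_depth=2 redo_depth=0
After op 3 (undo): buf='dog' undo_depth=1 redo_depth=1
After op 4 (delete): buf='do' undo_depth=2 redo_depth=0
After op 5 (delete): buf='d' undo_depth=3 redo_depth=0

Answer: 3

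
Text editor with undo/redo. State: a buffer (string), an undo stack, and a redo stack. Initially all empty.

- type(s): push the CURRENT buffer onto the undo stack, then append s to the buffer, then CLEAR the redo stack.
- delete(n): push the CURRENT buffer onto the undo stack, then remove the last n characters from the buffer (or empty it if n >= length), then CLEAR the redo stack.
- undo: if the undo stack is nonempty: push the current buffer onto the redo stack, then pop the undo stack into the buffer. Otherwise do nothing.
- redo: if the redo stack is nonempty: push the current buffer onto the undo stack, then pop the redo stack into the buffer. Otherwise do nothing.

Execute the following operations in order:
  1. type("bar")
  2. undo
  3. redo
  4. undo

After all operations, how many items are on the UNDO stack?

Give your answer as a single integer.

After op 1 (type): buf='bar' undo_depth=1 redo_depth=0
After op 2 (undo): buf='(empty)' undo_depth=0 redo_depth=1
After op 3 (redo): buf='bar' undo_depth=1 redo_depth=0
After op 4 (undo): buf='(empty)' undo_depth=0 redo_depth=1

Answer: 0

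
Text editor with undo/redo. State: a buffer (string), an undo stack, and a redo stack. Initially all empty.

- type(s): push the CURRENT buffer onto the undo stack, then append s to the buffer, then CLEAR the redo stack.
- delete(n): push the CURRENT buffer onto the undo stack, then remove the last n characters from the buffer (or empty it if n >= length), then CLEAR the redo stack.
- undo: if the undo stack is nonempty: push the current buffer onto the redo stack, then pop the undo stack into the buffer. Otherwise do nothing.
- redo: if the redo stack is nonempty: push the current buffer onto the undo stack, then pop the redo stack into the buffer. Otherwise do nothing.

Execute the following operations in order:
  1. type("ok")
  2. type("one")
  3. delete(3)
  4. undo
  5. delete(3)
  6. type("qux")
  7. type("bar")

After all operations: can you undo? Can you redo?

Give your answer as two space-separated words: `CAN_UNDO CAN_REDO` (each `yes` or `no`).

After op 1 (type): buf='ok' undo_depth=1 redo_depth=0
After op 2 (type): buf='okone' undo_depth=2 redo_depth=0
After op 3 (delete): buf='ok' undo_depth=3 redo_depth=0
After op 4 (undo): buf='okone' undo_depth=2 redo_depth=1
After op 5 (delete): buf='ok' undo_depth=3 redo_depth=0
After op 6 (type): buf='okqux' undo_depth=4 redo_depth=0
After op 7 (type): buf='okquxbar' undo_depth=5 redo_depth=0

Answer: yes no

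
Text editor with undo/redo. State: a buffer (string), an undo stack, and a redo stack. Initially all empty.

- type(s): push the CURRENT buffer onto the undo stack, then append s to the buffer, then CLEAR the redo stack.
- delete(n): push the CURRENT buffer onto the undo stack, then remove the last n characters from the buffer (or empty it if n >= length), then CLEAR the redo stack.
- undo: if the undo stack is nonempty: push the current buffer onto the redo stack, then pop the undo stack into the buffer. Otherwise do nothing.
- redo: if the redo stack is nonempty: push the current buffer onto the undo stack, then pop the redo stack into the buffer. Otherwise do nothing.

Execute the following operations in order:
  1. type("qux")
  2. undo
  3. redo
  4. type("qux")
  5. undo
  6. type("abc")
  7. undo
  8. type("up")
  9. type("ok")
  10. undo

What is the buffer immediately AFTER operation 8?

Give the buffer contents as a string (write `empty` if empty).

Answer: quxup

Derivation:
After op 1 (type): buf='qux' undo_depth=1 redo_depth=0
After op 2 (undo): buf='(empty)' undo_depth=0 redo_depth=1
After op 3 (redo): buf='qux' undo_depth=1 redo_depth=0
After op 4 (type): buf='quxqux' undo_depth=2 redo_depth=0
After op 5 (undo): buf='qux' undo_depth=1 redo_depth=1
After op 6 (type): buf='quxabc' undo_depth=2 redo_depth=0
After op 7 (undo): buf='qux' undo_depth=1 redo_depth=1
After op 8 (type): buf='quxup' undo_depth=2 redo_depth=0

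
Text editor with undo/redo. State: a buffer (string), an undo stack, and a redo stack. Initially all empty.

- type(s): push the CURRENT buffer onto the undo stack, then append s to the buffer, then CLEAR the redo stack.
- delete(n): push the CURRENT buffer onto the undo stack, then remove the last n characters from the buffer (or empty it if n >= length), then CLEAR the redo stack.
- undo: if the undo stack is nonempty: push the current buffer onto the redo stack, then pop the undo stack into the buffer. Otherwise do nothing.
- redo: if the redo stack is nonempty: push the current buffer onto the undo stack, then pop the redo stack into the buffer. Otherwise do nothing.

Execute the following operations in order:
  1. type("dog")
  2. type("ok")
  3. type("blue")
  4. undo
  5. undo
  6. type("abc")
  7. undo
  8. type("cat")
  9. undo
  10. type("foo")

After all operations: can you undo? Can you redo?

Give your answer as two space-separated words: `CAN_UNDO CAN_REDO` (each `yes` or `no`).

After op 1 (type): buf='dog' undo_depth=1 redo_depth=0
After op 2 (type): buf='dogok' undo_depth=2 redo_depth=0
After op 3 (type): buf='dogokblue' undo_depth=3 redo_depth=0
After op 4 (undo): buf='dogok' undo_depth=2 redo_depth=1
After op 5 (undo): buf='dog' undo_depth=1 redo_depth=2
After op 6 (type): buf='dogabc' undo_depth=2 redo_depth=0
After op 7 (undo): buf='dog' undo_depth=1 redo_depth=1
After op 8 (type): buf='dogcat' undo_depth=2 redo_depth=0
After op 9 (undo): buf='dog' undo_depth=1 redo_depth=1
After op 10 (type): buf='dogfoo' undo_depth=2 redo_depth=0

Answer: yes no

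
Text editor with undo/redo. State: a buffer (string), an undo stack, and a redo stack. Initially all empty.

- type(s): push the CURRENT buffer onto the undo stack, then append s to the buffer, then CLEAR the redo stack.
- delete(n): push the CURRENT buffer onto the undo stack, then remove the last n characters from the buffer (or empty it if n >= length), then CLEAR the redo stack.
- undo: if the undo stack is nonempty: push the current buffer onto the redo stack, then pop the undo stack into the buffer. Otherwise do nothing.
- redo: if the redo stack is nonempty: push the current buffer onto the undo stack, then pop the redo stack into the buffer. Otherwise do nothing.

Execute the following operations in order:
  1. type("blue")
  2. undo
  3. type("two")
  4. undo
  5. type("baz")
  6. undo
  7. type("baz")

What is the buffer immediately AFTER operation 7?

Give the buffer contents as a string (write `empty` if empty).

Answer: baz

Derivation:
After op 1 (type): buf='blue' undo_depth=1 redo_depth=0
After op 2 (undo): buf='(empty)' undo_depth=0 redo_depth=1
After op 3 (type): buf='two' undo_depth=1 redo_depth=0
After op 4 (undo): buf='(empty)' undo_depth=0 redo_depth=1
After op 5 (type): buf='baz' undo_depth=1 redo_depth=0
After op 6 (undo): buf='(empty)' undo_depth=0 redo_depth=1
After op 7 (type): buf='baz' undo_depth=1 redo_depth=0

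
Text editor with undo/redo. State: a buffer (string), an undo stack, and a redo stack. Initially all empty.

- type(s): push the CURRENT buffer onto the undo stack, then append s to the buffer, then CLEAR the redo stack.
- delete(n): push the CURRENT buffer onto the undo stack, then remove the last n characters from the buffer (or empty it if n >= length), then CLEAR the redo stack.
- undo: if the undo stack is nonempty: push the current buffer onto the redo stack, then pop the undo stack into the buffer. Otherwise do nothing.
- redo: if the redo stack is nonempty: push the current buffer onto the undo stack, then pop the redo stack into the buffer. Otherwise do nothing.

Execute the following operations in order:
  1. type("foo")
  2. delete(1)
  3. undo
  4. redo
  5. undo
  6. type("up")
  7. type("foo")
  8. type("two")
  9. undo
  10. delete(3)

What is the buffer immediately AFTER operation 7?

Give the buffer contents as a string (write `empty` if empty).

Answer: fooupfoo

Derivation:
After op 1 (type): buf='foo' undo_depth=1 redo_depth=0
After op 2 (delete): buf='fo' undo_depth=2 redo_depth=0
After op 3 (undo): buf='foo' undo_depth=1 redo_depth=1
After op 4 (redo): buf='fo' undo_depth=2 redo_depth=0
After op 5 (undo): buf='foo' undo_depth=1 redo_depth=1
After op 6 (type): buf='fooup' undo_depth=2 redo_depth=0
After op 7 (type): buf='fooupfoo' undo_depth=3 redo_depth=0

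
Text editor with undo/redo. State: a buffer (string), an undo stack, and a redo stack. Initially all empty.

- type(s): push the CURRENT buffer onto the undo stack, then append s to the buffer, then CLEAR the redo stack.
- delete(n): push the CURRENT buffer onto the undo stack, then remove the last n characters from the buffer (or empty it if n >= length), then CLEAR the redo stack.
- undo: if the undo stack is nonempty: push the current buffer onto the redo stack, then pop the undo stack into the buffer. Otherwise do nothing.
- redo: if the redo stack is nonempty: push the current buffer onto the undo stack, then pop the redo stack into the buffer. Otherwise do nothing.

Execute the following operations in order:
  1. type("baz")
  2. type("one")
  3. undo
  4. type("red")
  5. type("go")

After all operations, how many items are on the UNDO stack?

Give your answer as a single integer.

Answer: 3

Derivation:
After op 1 (type): buf='baz' undo_depth=1 redo_depth=0
After op 2 (type): buf='bazone' undo_depth=2 redo_depth=0
After op 3 (undo): buf='baz' undo_depth=1 redo_depth=1
After op 4 (type): buf='bazred' undo_depth=2 redo_depth=0
After op 5 (type): buf='bazredgo' undo_depth=3 redo_depth=0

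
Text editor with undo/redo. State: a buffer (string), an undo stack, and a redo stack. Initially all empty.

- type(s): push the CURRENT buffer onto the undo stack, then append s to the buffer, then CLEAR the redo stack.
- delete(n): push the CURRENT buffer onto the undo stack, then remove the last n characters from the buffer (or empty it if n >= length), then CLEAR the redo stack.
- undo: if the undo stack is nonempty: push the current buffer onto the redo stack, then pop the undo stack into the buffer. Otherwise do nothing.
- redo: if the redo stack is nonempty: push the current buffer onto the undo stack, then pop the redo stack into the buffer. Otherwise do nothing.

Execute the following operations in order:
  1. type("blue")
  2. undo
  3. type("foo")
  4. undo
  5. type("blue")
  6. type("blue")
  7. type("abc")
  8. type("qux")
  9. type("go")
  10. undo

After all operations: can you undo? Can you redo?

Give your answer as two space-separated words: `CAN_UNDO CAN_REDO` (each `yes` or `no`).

After op 1 (type): buf='blue' undo_depth=1 redo_depth=0
After op 2 (undo): buf='(empty)' undo_depth=0 redo_depth=1
After op 3 (type): buf='foo' undo_depth=1 redo_depth=0
After op 4 (undo): buf='(empty)' undo_depth=0 redo_depth=1
After op 5 (type): buf='blue' undo_depth=1 redo_depth=0
After op 6 (type): buf='blueblue' undo_depth=2 redo_depth=0
After op 7 (type): buf='blueblueabc' undo_depth=3 redo_depth=0
After op 8 (type): buf='blueblueabcqux' undo_depth=4 redo_depth=0
After op 9 (type): buf='blueblueabcquxgo' undo_depth=5 redo_depth=0
After op 10 (undo): buf='blueblueabcqux' undo_depth=4 redo_depth=1

Answer: yes yes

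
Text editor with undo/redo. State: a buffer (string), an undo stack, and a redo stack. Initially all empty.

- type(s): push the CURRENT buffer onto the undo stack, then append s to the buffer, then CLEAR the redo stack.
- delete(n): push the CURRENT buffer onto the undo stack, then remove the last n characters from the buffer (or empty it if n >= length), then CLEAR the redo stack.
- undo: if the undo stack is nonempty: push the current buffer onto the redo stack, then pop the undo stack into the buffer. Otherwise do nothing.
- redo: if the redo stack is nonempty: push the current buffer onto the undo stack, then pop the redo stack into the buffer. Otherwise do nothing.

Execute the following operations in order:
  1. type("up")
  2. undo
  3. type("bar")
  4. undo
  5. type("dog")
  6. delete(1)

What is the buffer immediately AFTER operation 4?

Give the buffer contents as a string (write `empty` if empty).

After op 1 (type): buf='up' undo_depth=1 redo_depth=0
After op 2 (undo): buf='(empty)' undo_depth=0 redo_depth=1
After op 3 (type): buf='bar' undo_depth=1 redo_depth=0
After op 4 (undo): buf='(empty)' undo_depth=0 redo_depth=1

Answer: empty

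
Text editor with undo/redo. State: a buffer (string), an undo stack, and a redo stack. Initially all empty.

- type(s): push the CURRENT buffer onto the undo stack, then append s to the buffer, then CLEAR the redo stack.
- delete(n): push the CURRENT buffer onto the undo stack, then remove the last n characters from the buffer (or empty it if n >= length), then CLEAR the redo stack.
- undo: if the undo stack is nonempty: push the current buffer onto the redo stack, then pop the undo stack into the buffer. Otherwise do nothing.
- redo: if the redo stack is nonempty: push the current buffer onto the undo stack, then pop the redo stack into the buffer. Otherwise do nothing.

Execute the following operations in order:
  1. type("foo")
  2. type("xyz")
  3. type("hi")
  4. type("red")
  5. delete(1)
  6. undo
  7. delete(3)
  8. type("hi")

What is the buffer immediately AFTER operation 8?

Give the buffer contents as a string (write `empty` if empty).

Answer: fooxyzhihi

Derivation:
After op 1 (type): buf='foo' undo_depth=1 redo_depth=0
After op 2 (type): buf='fooxyz' undo_depth=2 redo_depth=0
After op 3 (type): buf='fooxyzhi' undo_depth=3 redo_depth=0
After op 4 (type): buf='fooxyzhired' undo_depth=4 redo_depth=0
After op 5 (delete): buf='fooxyzhire' undo_depth=5 redo_depth=0
After op 6 (undo): buf='fooxyzhired' undo_depth=4 redo_depth=1
After op 7 (delete): buf='fooxyzhi' undo_depth=5 redo_depth=0
After op 8 (type): buf='fooxyzhihi' undo_depth=6 redo_depth=0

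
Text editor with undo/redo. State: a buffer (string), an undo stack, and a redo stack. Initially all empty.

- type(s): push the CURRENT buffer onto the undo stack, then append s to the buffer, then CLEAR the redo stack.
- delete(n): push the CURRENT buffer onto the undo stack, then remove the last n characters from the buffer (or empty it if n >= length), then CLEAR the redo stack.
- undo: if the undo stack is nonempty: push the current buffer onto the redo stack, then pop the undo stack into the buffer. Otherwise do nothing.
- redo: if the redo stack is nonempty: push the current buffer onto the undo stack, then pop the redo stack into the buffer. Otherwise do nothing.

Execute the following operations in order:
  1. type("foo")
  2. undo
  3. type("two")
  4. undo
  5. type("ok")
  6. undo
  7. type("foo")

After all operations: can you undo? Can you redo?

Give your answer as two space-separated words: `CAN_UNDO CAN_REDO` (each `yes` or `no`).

After op 1 (type): buf='foo' undo_depth=1 redo_depth=0
After op 2 (undo): buf='(empty)' undo_depth=0 redo_depth=1
After op 3 (type): buf='two' undo_depth=1 redo_depth=0
After op 4 (undo): buf='(empty)' undo_depth=0 redo_depth=1
After op 5 (type): buf='ok' undo_depth=1 redo_depth=0
After op 6 (undo): buf='(empty)' undo_depth=0 redo_depth=1
After op 7 (type): buf='foo' undo_depth=1 redo_depth=0

Answer: yes no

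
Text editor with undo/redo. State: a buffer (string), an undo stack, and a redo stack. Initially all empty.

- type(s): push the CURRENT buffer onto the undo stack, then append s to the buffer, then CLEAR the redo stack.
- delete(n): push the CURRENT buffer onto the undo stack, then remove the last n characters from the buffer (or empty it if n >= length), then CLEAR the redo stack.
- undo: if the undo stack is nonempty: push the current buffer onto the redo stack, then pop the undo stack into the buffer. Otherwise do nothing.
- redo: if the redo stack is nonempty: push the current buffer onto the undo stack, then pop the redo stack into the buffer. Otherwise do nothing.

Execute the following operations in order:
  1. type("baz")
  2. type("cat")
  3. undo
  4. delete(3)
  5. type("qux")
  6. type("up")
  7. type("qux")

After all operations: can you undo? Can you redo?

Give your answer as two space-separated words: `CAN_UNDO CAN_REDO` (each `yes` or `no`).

After op 1 (type): buf='baz' undo_depth=1 redo_depth=0
After op 2 (type): buf='bazcat' undo_depth=2 redo_depth=0
After op 3 (undo): buf='baz' undo_depth=1 redo_depth=1
After op 4 (delete): buf='(empty)' undo_depth=2 redo_depth=0
After op 5 (type): buf='qux' undo_depth=3 redo_depth=0
After op 6 (type): buf='quxup' undo_depth=4 redo_depth=0
After op 7 (type): buf='quxupqux' undo_depth=5 redo_depth=0

Answer: yes no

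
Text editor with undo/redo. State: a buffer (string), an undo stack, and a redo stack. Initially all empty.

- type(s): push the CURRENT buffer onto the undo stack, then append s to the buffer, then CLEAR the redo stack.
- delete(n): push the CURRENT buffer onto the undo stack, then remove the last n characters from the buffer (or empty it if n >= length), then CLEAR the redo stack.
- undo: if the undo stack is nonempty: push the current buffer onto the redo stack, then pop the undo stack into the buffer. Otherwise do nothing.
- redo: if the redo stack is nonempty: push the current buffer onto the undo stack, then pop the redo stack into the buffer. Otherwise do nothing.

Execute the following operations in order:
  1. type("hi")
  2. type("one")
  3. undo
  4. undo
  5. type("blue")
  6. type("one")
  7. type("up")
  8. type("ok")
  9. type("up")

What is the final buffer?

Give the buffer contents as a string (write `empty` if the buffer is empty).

After op 1 (type): buf='hi' undo_depth=1 redo_depth=0
After op 2 (type): buf='hione' undo_depth=2 redo_depth=0
After op 3 (undo): buf='hi' undo_depth=1 redo_depth=1
After op 4 (undo): buf='(empty)' undo_depth=0 redo_depth=2
After op 5 (type): buf='blue' undo_depth=1 redo_depth=0
After op 6 (type): buf='blueone' undo_depth=2 redo_depth=0
After op 7 (type): buf='blueoneup' undo_depth=3 redo_depth=0
After op 8 (type): buf='blueoneupok' undo_depth=4 redo_depth=0
After op 9 (type): buf='blueoneupokup' undo_depth=5 redo_depth=0

Answer: blueoneupokup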